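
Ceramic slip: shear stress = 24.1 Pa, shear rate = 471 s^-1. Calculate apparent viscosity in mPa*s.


eta = tau/gamma * 1000 = 24.1/471 * 1000 = 51.2 mPa*s

51.2


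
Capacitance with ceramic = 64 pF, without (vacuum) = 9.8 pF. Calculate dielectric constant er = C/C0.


er = 64 / 9.8 = 6.53

6.53


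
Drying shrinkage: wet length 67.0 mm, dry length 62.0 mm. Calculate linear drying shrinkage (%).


DS = (67.0 - 62.0) / 67.0 * 100 = 7.46%

7.46


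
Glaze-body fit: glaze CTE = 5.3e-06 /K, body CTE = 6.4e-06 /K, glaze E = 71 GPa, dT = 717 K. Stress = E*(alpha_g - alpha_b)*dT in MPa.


Stress = 71*1000*(5.3e-06 - 6.4e-06)*717 = -56.0 MPa

-56.0


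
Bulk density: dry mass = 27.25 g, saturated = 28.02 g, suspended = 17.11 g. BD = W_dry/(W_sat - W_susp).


BD = 27.25 / (28.02 - 17.11) = 27.25 / 10.91 = 2.498 g/cm^3

2.498


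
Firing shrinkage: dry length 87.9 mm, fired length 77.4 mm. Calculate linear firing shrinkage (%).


FS = (87.9 - 77.4) / 87.9 * 100 = 11.95%

11.95


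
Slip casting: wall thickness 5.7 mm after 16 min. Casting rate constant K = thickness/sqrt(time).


K = 5.7 / sqrt(16) = 5.7 / 4.0 = 1.425 mm/min^0.5

1.425


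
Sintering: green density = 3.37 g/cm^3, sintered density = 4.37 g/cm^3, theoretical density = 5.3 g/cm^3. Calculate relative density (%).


Relative = 4.37 / 5.3 * 100 = 82.5%

82.5


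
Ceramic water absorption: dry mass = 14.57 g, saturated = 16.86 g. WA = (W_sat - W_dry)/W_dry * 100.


WA = (16.86 - 14.57) / 14.57 * 100 = 15.72%

15.72


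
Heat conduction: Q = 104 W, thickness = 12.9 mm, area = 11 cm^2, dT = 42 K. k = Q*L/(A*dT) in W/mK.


k = 104*12.9/1000/(11/10000*42) = 29.04 W/mK

29.04


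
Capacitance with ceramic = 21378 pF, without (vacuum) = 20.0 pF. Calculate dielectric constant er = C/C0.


er = 21378 / 20.0 = 1068.9

1068.9


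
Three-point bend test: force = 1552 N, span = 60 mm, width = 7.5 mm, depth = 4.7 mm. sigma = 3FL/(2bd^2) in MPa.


sigma = 3*1552*60/(2*7.5*4.7^2) = 843.1 MPa

843.1


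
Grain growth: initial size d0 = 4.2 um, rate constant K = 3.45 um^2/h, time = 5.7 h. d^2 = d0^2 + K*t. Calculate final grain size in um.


d^2 = 4.2^2 + 3.45*5.7 = 37.305
d = sqrt(37.305) = 6.11 um

6.11


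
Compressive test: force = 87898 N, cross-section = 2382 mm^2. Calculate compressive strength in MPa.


CS = 87898 / 2382 = 36.9 MPa

36.9


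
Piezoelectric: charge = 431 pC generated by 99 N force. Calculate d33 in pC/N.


d33 = 431 / 99 = 4.4 pC/N

4.4


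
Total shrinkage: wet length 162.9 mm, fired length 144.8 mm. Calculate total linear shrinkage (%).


TS = (162.9 - 144.8) / 162.9 * 100 = 11.11%

11.11


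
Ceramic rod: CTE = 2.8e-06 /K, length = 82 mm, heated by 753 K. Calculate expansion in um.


dL = 2.8e-06 * 82 * 753 * 1000 = 172.889 um

172.889


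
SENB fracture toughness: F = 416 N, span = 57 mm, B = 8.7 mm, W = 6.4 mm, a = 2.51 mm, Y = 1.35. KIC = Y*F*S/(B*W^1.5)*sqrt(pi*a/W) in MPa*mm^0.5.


KIC = 1.35*416*57/(8.7*6.4^1.5)*sqrt(pi*2.51/6.4) = 252.25

252.25


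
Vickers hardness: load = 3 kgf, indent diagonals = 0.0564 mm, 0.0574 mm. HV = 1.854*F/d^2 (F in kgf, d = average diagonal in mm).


d_avg = (0.0564+0.0574)/2 = 0.0569 mm
HV = 1.854*3/0.0569^2 = 1718

1718


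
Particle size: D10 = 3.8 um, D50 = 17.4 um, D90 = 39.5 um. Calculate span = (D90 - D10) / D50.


Span = (39.5 - 3.8) / 17.4 = 35.7 / 17.4 = 2.052

2.052


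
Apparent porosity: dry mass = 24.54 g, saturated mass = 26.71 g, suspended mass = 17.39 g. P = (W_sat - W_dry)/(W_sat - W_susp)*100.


P = (26.71 - 24.54) / (26.71 - 17.39) * 100 = 2.17 / 9.32 * 100 = 23.3%

23.3


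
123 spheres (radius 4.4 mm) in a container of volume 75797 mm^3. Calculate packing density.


V_sphere = 4/3*pi*4.4^3 = 356.8179 mm^3
Total V = 123*356.8179 = 43888.6017 mm^3
PD = 43888.6017 / 75797 = 0.579

0.579


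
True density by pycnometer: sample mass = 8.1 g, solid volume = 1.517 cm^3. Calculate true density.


TD = 8.1 / 1.517 = 5.339 g/cm^3

5.339


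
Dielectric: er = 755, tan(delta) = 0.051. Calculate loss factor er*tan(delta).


Loss = 755 * 0.051 = 38.505

38.505


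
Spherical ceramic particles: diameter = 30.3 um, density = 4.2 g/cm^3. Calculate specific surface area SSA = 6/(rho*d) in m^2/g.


SSA = 6 / (4.2 * 30.3) = 0.047 m^2/g

0.047


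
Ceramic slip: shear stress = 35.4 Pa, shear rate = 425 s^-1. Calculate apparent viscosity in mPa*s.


eta = tau/gamma * 1000 = 35.4/425 * 1000 = 83.3 mPa*s

83.3


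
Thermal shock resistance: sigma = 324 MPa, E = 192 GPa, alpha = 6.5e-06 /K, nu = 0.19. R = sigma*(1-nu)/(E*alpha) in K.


R = 324*(1-0.19)/(192*1000*6.5e-06) = 210 K

210


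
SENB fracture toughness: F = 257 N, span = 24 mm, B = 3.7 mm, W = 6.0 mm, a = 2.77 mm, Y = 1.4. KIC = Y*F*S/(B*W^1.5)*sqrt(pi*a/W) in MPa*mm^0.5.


KIC = 1.4*257*24/(3.7*6.0^1.5)*sqrt(pi*2.77/6.0) = 191.24

191.24


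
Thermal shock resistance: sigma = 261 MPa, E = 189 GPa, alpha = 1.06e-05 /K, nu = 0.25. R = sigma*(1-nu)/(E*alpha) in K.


R = 261*(1-0.25)/(189*1000*1.06e-05) = 98 K

98


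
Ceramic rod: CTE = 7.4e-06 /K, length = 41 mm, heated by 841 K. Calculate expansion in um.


dL = 7.4e-06 * 41 * 841 * 1000 = 255.159 um

255.159


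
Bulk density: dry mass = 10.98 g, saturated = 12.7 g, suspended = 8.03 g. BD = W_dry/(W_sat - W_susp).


BD = 10.98 / (12.7 - 8.03) = 10.98 / 4.67 = 2.351 g/cm^3

2.351


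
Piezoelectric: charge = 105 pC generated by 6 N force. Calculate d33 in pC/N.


d33 = 105 / 6 = 17.5 pC/N

17.5


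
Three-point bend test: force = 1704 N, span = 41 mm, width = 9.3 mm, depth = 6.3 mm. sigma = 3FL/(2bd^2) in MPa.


sigma = 3*1704*41/(2*9.3*6.3^2) = 283.9 MPa

283.9


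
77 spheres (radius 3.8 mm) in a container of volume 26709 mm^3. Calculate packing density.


V_sphere = 4/3*pi*3.8^3 = 229.8473 mm^3
Total V = 77*229.8473 = 17698.2421 mm^3
PD = 17698.2421 / 26709 = 0.663

0.663


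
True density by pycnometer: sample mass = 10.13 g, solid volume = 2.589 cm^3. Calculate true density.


TD = 10.13 / 2.589 = 3.913 g/cm^3

3.913


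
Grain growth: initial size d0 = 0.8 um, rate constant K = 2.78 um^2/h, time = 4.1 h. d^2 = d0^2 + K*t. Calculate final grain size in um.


d^2 = 0.8^2 + 2.78*4.1 = 12.038
d = sqrt(12.038) = 3.47 um

3.47


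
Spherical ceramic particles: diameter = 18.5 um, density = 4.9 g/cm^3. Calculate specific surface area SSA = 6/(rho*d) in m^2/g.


SSA = 6 / (4.9 * 18.5) = 0.066 m^2/g

0.066


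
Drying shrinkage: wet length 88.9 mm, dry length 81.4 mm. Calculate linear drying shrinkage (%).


DS = (88.9 - 81.4) / 88.9 * 100 = 8.44%

8.44


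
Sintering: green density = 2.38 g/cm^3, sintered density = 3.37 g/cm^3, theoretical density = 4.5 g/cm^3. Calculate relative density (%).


Relative = 3.37 / 4.5 * 100 = 74.9%

74.9


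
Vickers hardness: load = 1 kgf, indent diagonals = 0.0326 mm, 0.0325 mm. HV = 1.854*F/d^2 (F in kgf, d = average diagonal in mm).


d_avg = (0.0326+0.0325)/2 = 0.03255 mm
HV = 1.854*1/0.03255^2 = 1750

1750


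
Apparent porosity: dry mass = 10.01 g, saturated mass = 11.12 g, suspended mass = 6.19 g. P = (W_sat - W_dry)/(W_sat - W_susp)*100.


P = (11.12 - 10.01) / (11.12 - 6.19) * 100 = 1.11 / 4.93 * 100 = 22.5%

22.5


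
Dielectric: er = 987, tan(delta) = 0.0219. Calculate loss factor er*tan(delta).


Loss = 987 * 0.0219 = 21.615

21.615


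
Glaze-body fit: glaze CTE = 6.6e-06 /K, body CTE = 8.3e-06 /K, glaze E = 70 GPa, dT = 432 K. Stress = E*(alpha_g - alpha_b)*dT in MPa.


Stress = 70*1000*(6.6e-06 - 8.3e-06)*432 = -51.4 MPa

-51.4


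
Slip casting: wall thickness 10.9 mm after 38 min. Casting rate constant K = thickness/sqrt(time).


K = 10.9 / sqrt(38) = 10.9 / 6.1644 = 1.768 mm/min^0.5

1.768


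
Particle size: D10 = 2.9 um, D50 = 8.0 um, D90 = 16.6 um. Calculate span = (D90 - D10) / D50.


Span = (16.6 - 2.9) / 8.0 = 13.7 / 8.0 = 1.713

1.713


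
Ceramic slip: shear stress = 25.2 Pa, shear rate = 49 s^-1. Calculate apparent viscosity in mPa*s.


eta = tau/gamma * 1000 = 25.2/49 * 1000 = 514.3 mPa*s

514.3


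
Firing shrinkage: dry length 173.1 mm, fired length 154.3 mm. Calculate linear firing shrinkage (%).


FS = (173.1 - 154.3) / 173.1 * 100 = 10.86%

10.86


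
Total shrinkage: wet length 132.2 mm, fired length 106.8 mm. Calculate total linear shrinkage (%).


TS = (132.2 - 106.8) / 132.2 * 100 = 19.21%

19.21


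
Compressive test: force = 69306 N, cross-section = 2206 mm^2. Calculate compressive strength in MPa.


CS = 69306 / 2206 = 31.4 MPa

31.4


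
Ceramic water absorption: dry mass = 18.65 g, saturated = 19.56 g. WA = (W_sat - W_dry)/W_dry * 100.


WA = (19.56 - 18.65) / 18.65 * 100 = 4.88%

4.88


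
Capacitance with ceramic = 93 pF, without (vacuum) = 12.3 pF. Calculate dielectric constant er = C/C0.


er = 93 / 12.3 = 7.56

7.56


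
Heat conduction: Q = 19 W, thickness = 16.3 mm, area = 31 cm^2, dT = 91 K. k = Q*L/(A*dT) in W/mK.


k = 19*16.3/1000/(31/10000*91) = 1.1 W/mK

1.1


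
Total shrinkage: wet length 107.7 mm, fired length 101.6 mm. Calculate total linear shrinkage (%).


TS = (107.7 - 101.6) / 107.7 * 100 = 5.66%

5.66


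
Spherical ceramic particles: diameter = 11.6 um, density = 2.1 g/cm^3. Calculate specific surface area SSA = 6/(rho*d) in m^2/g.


SSA = 6 / (2.1 * 11.6) = 0.246 m^2/g

0.246


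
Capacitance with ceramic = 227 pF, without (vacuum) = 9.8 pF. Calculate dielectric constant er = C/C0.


er = 227 / 9.8 = 23.16

23.16


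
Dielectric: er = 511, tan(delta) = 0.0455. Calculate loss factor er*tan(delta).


Loss = 511 * 0.0455 = 23.251

23.251


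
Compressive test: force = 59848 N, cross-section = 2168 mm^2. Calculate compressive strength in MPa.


CS = 59848 / 2168 = 27.6 MPa

27.6


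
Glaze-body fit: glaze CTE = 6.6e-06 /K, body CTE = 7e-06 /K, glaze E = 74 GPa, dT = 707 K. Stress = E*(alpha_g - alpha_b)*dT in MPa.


Stress = 74*1000*(6.6e-06 - 7e-06)*707 = -20.9 MPa

-20.9


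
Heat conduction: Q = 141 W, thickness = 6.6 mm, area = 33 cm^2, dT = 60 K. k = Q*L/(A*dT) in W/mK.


k = 141*6.6/1000/(33/10000*60) = 4.7 W/mK

4.7


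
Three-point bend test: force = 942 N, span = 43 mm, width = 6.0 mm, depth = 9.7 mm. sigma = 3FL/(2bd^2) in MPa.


sigma = 3*942*43/(2*6.0*9.7^2) = 107.6 MPa

107.6


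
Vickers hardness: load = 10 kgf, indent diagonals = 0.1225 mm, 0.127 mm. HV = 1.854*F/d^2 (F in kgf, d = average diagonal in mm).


d_avg = (0.1225+0.127)/2 = 0.12475 mm
HV = 1.854*10/0.12475^2 = 1191

1191


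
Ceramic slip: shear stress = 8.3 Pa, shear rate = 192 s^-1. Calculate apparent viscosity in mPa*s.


eta = tau/gamma * 1000 = 8.3/192 * 1000 = 43.2 mPa*s

43.2


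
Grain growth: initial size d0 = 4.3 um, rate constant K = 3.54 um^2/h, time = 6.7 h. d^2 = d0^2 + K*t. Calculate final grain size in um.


d^2 = 4.3^2 + 3.54*6.7 = 42.208
d = sqrt(42.208) = 6.5 um

6.5


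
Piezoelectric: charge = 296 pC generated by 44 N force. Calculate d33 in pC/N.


d33 = 296 / 44 = 6.7 pC/N

6.7


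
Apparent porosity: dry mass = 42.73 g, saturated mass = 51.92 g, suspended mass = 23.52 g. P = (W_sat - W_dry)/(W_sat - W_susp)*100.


P = (51.92 - 42.73) / (51.92 - 23.52) * 100 = 9.19 / 28.4 * 100 = 32.4%

32.4


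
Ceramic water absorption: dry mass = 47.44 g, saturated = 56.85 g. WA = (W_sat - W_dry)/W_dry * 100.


WA = (56.85 - 47.44) / 47.44 * 100 = 19.84%

19.84


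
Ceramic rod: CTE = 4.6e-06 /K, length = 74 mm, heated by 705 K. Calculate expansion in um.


dL = 4.6e-06 * 74 * 705 * 1000 = 239.982 um

239.982


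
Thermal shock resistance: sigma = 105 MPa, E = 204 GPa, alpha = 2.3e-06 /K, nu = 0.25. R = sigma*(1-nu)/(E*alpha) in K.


R = 105*(1-0.25)/(204*1000*2.3e-06) = 168 K

168


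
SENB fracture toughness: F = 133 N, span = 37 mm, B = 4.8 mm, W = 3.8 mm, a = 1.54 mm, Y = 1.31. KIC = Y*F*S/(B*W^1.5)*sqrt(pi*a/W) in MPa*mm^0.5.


KIC = 1.31*133*37/(4.8*3.8^1.5)*sqrt(pi*1.54/3.8) = 204.57

204.57


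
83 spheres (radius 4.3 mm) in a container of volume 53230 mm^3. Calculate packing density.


V_sphere = 4/3*pi*4.3^3 = 333.0381 mm^3
Total V = 83*333.0381 = 27642.1623 mm^3
PD = 27642.1623 / 53230 = 0.519

0.519


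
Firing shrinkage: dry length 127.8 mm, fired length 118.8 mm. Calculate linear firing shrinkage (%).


FS = (127.8 - 118.8) / 127.8 * 100 = 7.04%

7.04


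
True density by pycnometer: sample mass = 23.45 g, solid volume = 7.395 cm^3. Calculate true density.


TD = 23.45 / 7.395 = 3.171 g/cm^3

3.171


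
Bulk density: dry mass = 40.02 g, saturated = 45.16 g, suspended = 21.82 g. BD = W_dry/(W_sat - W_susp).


BD = 40.02 / (45.16 - 21.82) = 40.02 / 23.34 = 1.715 g/cm^3

1.715


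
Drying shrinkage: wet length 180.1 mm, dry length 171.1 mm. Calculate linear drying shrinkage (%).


DS = (180.1 - 171.1) / 180.1 * 100 = 5.0%

5.0


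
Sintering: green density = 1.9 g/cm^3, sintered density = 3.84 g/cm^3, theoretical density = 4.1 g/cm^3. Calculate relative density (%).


Relative = 3.84 / 4.1 * 100 = 93.7%

93.7


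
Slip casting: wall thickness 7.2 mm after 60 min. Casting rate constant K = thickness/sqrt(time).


K = 7.2 / sqrt(60) = 7.2 / 7.746 = 0.93 mm/min^0.5

0.93


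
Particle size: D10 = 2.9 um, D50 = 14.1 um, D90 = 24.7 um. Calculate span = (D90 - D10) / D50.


Span = (24.7 - 2.9) / 14.1 = 21.8 / 14.1 = 1.546

1.546


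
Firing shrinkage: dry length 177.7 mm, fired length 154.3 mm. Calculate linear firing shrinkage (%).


FS = (177.7 - 154.3) / 177.7 * 100 = 13.17%

13.17


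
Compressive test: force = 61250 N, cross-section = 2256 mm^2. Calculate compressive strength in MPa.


CS = 61250 / 2256 = 27.1 MPa

27.1


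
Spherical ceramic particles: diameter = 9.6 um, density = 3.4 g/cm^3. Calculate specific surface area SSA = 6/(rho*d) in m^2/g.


SSA = 6 / (3.4 * 9.6) = 0.184 m^2/g

0.184


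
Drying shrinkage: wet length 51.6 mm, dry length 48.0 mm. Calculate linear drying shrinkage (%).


DS = (51.6 - 48.0) / 51.6 * 100 = 6.98%

6.98


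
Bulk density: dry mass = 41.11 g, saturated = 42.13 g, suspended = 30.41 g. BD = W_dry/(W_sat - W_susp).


BD = 41.11 / (42.13 - 30.41) = 41.11 / 11.72 = 3.508 g/cm^3

3.508


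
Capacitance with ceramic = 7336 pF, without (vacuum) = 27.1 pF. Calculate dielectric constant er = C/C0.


er = 7336 / 27.1 = 270.7

270.7


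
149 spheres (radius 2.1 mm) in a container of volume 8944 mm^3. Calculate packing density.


V_sphere = 4/3*pi*2.1^3 = 38.7924 mm^3
Total V = 149*38.7924 = 5780.0676 mm^3
PD = 5780.0676 / 8944 = 0.646

0.646


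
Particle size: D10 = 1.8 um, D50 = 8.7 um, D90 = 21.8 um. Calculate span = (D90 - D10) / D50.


Span = (21.8 - 1.8) / 8.7 = 20.0 / 8.7 = 2.299

2.299


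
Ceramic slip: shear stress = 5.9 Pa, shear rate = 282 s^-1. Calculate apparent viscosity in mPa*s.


eta = tau/gamma * 1000 = 5.9/282 * 1000 = 20.9 mPa*s

20.9


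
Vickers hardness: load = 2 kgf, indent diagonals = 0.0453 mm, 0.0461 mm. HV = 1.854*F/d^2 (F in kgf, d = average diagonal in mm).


d_avg = (0.0453+0.0461)/2 = 0.0457 mm
HV = 1.854*2/0.0457^2 = 1775

1775


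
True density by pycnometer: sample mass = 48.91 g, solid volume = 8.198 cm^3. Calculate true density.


TD = 48.91 / 8.198 = 5.966 g/cm^3

5.966


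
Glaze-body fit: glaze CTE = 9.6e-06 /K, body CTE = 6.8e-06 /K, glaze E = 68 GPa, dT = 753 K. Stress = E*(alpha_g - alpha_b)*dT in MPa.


Stress = 68*1000*(9.6e-06 - 6.8e-06)*753 = 143.4 MPa

143.4


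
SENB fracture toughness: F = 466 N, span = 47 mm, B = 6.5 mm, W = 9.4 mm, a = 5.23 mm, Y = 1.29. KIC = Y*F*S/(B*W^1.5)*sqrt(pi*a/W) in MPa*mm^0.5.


KIC = 1.29*466*47/(6.5*9.4^1.5)*sqrt(pi*5.23/9.4) = 199.4

199.4


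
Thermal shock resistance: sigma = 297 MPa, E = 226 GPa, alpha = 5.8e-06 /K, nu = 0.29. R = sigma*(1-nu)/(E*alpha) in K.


R = 297*(1-0.29)/(226*1000*5.8e-06) = 161 K

161


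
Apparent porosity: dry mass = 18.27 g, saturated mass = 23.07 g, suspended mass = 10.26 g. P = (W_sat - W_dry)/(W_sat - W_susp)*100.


P = (23.07 - 18.27) / (23.07 - 10.26) * 100 = 4.8 / 12.81 * 100 = 37.5%

37.5


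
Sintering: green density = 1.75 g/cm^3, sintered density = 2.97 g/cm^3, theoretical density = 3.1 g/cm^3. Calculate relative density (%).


Relative = 2.97 / 3.1 * 100 = 95.8%

95.8


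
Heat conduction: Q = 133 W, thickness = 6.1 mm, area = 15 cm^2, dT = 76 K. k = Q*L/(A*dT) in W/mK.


k = 133*6.1/1000/(15/10000*76) = 7.12 W/mK

7.12


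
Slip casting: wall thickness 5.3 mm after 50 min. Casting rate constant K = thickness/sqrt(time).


K = 5.3 / sqrt(50) = 5.3 / 7.0711 = 0.75 mm/min^0.5

0.75


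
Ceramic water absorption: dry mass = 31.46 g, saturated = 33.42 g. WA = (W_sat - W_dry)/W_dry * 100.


WA = (33.42 - 31.46) / 31.46 * 100 = 6.23%

6.23


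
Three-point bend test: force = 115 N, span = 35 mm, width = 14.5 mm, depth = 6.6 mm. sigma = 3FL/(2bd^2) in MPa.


sigma = 3*115*35/(2*14.5*6.6^2) = 9.6 MPa

9.6


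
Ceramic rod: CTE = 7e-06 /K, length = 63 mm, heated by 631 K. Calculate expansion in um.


dL = 7e-06 * 63 * 631 * 1000 = 278.271 um

278.271


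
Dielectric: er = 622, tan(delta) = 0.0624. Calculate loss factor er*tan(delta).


Loss = 622 * 0.0624 = 38.813

38.813


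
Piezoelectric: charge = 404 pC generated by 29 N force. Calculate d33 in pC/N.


d33 = 404 / 29 = 13.9 pC/N

13.9


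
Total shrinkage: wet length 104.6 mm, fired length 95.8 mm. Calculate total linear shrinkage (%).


TS = (104.6 - 95.8) / 104.6 * 100 = 8.41%

8.41


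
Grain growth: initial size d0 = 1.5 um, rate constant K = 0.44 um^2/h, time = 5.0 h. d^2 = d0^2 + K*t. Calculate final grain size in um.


d^2 = 1.5^2 + 0.44*5.0 = 4.45
d = sqrt(4.45) = 2.11 um

2.11


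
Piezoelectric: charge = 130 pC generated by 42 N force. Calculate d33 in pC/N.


d33 = 130 / 42 = 3.1 pC/N

3.1


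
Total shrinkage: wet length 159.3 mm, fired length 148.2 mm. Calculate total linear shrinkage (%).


TS = (159.3 - 148.2) / 159.3 * 100 = 6.97%

6.97


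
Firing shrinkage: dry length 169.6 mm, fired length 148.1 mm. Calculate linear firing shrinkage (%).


FS = (169.6 - 148.1) / 169.6 * 100 = 12.68%

12.68


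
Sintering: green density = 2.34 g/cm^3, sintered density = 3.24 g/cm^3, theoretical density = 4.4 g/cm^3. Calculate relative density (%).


Relative = 3.24 / 4.4 * 100 = 73.6%

73.6


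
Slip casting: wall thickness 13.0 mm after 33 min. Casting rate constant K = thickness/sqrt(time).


K = 13.0 / sqrt(33) = 13.0 / 5.7446 = 2.263 mm/min^0.5

2.263


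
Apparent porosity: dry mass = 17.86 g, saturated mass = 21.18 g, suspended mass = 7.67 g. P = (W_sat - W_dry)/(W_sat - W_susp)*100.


P = (21.18 - 17.86) / (21.18 - 7.67) * 100 = 3.32 / 13.51 * 100 = 24.6%

24.6


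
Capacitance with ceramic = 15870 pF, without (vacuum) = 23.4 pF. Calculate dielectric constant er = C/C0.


er = 15870 / 23.4 = 678.21

678.21


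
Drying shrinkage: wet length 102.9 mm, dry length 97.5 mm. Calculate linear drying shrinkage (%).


DS = (102.9 - 97.5) / 102.9 * 100 = 5.25%

5.25


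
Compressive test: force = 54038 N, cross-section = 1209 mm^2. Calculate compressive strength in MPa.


CS = 54038 / 1209 = 44.7 MPa

44.7


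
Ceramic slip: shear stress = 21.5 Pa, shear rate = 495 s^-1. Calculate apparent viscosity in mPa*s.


eta = tau/gamma * 1000 = 21.5/495 * 1000 = 43.4 mPa*s

43.4


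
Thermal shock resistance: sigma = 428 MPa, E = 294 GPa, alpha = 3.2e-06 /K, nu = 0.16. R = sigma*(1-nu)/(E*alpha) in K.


R = 428*(1-0.16)/(294*1000*3.2e-06) = 382 K

382


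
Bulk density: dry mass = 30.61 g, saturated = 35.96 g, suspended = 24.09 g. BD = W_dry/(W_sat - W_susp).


BD = 30.61 / (35.96 - 24.09) = 30.61 / 11.87 = 2.579 g/cm^3

2.579


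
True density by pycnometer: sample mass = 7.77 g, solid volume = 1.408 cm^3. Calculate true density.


TD = 7.77 / 1.408 = 5.518 g/cm^3

5.518


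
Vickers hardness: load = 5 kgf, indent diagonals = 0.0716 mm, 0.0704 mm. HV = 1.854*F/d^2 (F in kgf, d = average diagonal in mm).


d_avg = (0.0716+0.0704)/2 = 0.071 mm
HV = 1.854*5/0.071^2 = 1839

1839


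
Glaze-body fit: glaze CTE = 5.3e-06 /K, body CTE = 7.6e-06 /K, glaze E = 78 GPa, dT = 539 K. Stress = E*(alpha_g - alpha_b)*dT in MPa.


Stress = 78*1000*(5.3e-06 - 7.6e-06)*539 = -96.7 MPa

-96.7


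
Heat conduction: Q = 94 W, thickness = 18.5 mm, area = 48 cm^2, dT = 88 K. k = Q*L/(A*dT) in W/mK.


k = 94*18.5/1000/(48/10000*88) = 4.12 W/mK

4.12


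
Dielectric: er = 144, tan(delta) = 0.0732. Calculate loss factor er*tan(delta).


Loss = 144 * 0.0732 = 10.541

10.541


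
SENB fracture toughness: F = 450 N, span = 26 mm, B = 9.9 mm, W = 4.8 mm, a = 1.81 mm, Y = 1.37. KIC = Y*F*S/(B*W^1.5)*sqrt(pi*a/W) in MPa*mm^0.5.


KIC = 1.37*450*26/(9.9*4.8^1.5)*sqrt(pi*1.81/4.8) = 167.57

167.57


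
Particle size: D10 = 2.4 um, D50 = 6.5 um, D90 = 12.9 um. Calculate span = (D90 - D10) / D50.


Span = (12.9 - 2.4) / 6.5 = 10.5 / 6.5 = 1.615

1.615


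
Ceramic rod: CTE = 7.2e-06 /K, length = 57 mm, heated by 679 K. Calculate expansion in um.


dL = 7.2e-06 * 57 * 679 * 1000 = 278.662 um

278.662


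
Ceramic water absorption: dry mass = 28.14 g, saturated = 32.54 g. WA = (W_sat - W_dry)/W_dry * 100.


WA = (32.54 - 28.14) / 28.14 * 100 = 15.64%

15.64


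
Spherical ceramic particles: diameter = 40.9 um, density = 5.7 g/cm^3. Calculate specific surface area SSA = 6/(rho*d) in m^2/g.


SSA = 6 / (5.7 * 40.9) = 0.026 m^2/g

0.026


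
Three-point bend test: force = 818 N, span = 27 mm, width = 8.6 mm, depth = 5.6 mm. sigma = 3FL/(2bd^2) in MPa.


sigma = 3*818*27/(2*8.6*5.6^2) = 122.8 MPa

122.8


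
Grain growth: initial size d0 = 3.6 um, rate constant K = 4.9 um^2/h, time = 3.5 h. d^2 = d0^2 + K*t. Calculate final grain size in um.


d^2 = 3.6^2 + 4.9*3.5 = 30.11
d = sqrt(30.11) = 5.49 um

5.49


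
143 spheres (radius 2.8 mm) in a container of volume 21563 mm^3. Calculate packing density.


V_sphere = 4/3*pi*2.8^3 = 91.9523 mm^3
Total V = 143*91.9523 = 13149.1789 mm^3
PD = 13149.1789 / 21563 = 0.61

0.61


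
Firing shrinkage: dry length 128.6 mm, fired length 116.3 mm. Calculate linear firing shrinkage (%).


FS = (128.6 - 116.3) / 128.6 * 100 = 9.56%

9.56


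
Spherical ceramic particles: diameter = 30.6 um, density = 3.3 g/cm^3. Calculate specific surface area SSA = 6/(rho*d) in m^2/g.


SSA = 6 / (3.3 * 30.6) = 0.059 m^2/g

0.059


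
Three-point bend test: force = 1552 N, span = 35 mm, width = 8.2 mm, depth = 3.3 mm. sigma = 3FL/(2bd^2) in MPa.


sigma = 3*1552*35/(2*8.2*3.3^2) = 912.5 MPa

912.5


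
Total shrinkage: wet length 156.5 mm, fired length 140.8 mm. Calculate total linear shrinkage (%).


TS = (156.5 - 140.8) / 156.5 * 100 = 10.03%

10.03


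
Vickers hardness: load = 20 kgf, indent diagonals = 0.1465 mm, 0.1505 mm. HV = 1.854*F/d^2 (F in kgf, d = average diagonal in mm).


d_avg = (0.1465+0.1505)/2 = 0.1485 mm
HV = 1.854*20/0.1485^2 = 1681

1681


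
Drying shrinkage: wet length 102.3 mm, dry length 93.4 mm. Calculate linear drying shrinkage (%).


DS = (102.3 - 93.4) / 102.3 * 100 = 8.7%

8.7


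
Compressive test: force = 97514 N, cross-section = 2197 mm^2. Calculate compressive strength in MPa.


CS = 97514 / 2197 = 44.4 MPa

44.4


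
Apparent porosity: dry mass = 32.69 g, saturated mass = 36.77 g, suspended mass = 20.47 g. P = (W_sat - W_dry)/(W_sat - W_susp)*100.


P = (36.77 - 32.69) / (36.77 - 20.47) * 100 = 4.08 / 16.3 * 100 = 25.0%

25.0


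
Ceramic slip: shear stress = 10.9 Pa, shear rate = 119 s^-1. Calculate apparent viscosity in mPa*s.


eta = tau/gamma * 1000 = 10.9/119 * 1000 = 91.6 mPa*s

91.6


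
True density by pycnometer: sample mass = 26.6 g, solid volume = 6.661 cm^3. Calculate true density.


TD = 26.6 / 6.661 = 3.993 g/cm^3

3.993


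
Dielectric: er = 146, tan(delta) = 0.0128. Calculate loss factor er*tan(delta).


Loss = 146 * 0.0128 = 1.869

1.869


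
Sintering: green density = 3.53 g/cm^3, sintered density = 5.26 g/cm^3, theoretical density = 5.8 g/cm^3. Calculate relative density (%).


Relative = 5.26 / 5.8 * 100 = 90.7%

90.7


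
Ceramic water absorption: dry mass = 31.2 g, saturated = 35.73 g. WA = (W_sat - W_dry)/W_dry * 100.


WA = (35.73 - 31.2) / 31.2 * 100 = 14.52%

14.52


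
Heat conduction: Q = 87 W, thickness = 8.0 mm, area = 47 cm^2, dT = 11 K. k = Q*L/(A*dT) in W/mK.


k = 87*8.0/1000/(47/10000*11) = 13.46 W/mK

13.46


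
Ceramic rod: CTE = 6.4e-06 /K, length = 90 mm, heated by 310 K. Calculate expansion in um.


dL = 6.4e-06 * 90 * 310 * 1000 = 178.56 um

178.56


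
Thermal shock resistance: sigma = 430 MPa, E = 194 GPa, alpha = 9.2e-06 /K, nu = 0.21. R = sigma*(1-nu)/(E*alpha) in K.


R = 430*(1-0.21)/(194*1000*9.2e-06) = 190 K

190


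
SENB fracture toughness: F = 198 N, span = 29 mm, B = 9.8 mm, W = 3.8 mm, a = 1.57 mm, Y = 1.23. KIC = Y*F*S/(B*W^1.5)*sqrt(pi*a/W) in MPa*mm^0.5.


KIC = 1.23*198*29/(9.8*3.8^1.5)*sqrt(pi*1.57/3.8) = 110.84

110.84


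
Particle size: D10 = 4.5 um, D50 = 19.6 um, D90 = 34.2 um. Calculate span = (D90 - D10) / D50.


Span = (34.2 - 4.5) / 19.6 = 29.7 / 19.6 = 1.515

1.515


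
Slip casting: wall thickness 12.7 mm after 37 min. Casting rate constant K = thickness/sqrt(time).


K = 12.7 / sqrt(37) = 12.7 / 6.0828 = 2.088 mm/min^0.5

2.088


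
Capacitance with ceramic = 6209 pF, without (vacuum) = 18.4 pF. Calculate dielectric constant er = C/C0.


er = 6209 / 18.4 = 337.45

337.45


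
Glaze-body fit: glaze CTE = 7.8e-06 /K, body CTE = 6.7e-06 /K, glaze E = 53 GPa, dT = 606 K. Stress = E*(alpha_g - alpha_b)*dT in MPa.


Stress = 53*1000*(7.8e-06 - 6.7e-06)*606 = 35.3 MPa

35.3


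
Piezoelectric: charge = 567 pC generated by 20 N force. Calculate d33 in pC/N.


d33 = 567 / 20 = 28.4 pC/N

28.4


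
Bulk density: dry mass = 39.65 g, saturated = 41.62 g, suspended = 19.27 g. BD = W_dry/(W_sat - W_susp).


BD = 39.65 / (41.62 - 19.27) = 39.65 / 22.35 = 1.774 g/cm^3

1.774


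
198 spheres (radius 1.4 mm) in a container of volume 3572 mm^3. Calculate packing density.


V_sphere = 4/3*pi*1.4^3 = 11.494 mm^3
Total V = 198*11.494 = 2275.812 mm^3
PD = 2275.812 / 3572 = 0.637

0.637


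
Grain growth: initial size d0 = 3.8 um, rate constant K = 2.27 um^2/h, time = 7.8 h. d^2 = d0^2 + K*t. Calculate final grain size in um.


d^2 = 3.8^2 + 2.27*7.8 = 32.146
d = sqrt(32.146) = 5.67 um

5.67


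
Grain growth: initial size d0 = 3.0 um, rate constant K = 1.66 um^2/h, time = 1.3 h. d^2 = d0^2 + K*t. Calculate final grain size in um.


d^2 = 3.0^2 + 1.66*1.3 = 11.158
d = sqrt(11.158) = 3.34 um

3.34


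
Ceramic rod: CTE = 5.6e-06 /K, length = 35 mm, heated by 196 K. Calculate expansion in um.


dL = 5.6e-06 * 35 * 196 * 1000 = 38.416 um

38.416


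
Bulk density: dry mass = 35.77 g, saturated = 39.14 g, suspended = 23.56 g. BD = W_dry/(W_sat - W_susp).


BD = 35.77 / (39.14 - 23.56) = 35.77 / 15.58 = 2.296 g/cm^3

2.296


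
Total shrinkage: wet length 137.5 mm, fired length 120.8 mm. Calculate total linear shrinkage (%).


TS = (137.5 - 120.8) / 137.5 * 100 = 12.15%

12.15


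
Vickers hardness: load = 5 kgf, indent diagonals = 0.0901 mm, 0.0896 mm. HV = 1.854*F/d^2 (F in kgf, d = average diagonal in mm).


d_avg = (0.0901+0.0896)/2 = 0.08985 mm
HV = 1.854*5/0.08985^2 = 1148

1148


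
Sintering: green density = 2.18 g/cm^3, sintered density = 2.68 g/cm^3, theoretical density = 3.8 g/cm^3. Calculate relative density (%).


Relative = 2.68 / 3.8 * 100 = 70.5%

70.5


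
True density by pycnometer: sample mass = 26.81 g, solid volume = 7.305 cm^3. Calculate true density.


TD = 26.81 / 7.305 = 3.67 g/cm^3

3.67


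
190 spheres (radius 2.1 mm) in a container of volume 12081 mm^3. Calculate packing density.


V_sphere = 4/3*pi*2.1^3 = 38.7924 mm^3
Total V = 190*38.7924 = 7370.556 mm^3
PD = 7370.556 / 12081 = 0.61

0.61


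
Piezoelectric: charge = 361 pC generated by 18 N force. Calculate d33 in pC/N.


d33 = 361 / 18 = 20.1 pC/N

20.1


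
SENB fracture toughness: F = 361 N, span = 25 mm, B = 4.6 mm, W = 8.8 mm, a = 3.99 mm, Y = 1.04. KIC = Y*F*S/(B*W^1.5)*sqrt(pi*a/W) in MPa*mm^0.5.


KIC = 1.04*361*25/(4.6*8.8^1.5)*sqrt(pi*3.99/8.8) = 93.29

93.29


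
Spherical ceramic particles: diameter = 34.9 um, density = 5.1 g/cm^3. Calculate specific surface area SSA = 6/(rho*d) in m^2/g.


SSA = 6 / (5.1 * 34.9) = 0.034 m^2/g

0.034


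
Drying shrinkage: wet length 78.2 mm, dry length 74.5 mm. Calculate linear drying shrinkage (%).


DS = (78.2 - 74.5) / 78.2 * 100 = 4.73%

4.73


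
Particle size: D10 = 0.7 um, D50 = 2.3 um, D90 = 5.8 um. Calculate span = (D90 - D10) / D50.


Span = (5.8 - 0.7) / 2.3 = 5.1 / 2.3 = 2.217

2.217


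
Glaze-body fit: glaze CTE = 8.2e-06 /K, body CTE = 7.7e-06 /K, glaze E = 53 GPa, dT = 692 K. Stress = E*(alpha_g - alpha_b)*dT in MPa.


Stress = 53*1000*(8.2e-06 - 7.7e-06)*692 = 18.3 MPa

18.3


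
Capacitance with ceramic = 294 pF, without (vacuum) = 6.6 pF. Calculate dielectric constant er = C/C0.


er = 294 / 6.6 = 44.55

44.55


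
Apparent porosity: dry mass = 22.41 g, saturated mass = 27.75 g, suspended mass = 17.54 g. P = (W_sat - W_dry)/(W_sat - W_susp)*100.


P = (27.75 - 22.41) / (27.75 - 17.54) * 100 = 5.34 / 10.21 * 100 = 52.3%

52.3


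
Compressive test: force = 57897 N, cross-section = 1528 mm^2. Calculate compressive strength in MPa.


CS = 57897 / 1528 = 37.9 MPa

37.9


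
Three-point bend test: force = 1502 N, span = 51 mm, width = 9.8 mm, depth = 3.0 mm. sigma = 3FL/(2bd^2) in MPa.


sigma = 3*1502*51/(2*9.8*3.0^2) = 1302.8 MPa

1302.8


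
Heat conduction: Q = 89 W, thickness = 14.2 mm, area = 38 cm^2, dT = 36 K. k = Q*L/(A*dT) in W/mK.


k = 89*14.2/1000/(38/10000*36) = 9.24 W/mK

9.24


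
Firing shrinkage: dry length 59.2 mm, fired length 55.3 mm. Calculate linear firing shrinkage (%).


FS = (59.2 - 55.3) / 59.2 * 100 = 6.59%

6.59


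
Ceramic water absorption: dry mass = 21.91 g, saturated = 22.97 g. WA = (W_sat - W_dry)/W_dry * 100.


WA = (22.97 - 21.91) / 21.91 * 100 = 4.84%

4.84


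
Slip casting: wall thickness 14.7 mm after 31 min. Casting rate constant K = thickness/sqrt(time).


K = 14.7 / sqrt(31) = 14.7 / 5.5678 = 2.64 mm/min^0.5

2.64


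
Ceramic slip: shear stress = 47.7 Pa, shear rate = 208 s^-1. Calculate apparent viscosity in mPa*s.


eta = tau/gamma * 1000 = 47.7/208 * 1000 = 229.3 mPa*s

229.3


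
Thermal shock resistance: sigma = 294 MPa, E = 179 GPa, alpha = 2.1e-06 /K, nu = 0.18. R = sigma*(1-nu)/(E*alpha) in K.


R = 294*(1-0.18)/(179*1000*2.1e-06) = 641 K

641


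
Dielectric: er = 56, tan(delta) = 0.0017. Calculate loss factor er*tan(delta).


Loss = 56 * 0.0017 = 0.095

0.095


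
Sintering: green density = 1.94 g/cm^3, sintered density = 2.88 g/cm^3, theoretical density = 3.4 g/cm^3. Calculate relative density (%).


Relative = 2.88 / 3.4 * 100 = 84.7%

84.7


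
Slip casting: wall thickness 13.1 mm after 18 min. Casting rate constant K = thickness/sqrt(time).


K = 13.1 / sqrt(18) = 13.1 / 4.2426 = 3.088 mm/min^0.5

3.088


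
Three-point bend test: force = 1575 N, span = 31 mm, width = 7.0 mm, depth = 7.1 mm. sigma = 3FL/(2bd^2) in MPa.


sigma = 3*1575*31/(2*7.0*7.1^2) = 207.5 MPa

207.5


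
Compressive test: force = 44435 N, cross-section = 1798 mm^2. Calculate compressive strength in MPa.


CS = 44435 / 1798 = 24.7 MPa

24.7


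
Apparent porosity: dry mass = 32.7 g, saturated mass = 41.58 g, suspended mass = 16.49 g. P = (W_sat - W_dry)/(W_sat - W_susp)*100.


P = (41.58 - 32.7) / (41.58 - 16.49) * 100 = 8.88 / 25.09 * 100 = 35.4%

35.4


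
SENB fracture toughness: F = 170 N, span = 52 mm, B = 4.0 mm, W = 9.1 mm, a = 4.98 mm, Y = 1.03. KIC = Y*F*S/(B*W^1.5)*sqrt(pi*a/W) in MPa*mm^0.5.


KIC = 1.03*170*52/(4.0*9.1^1.5)*sqrt(pi*4.98/9.1) = 108.73

108.73


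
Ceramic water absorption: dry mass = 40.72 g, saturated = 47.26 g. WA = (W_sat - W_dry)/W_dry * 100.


WA = (47.26 - 40.72) / 40.72 * 100 = 16.06%

16.06


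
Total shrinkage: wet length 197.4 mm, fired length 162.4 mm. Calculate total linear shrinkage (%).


TS = (197.4 - 162.4) / 197.4 * 100 = 17.73%

17.73


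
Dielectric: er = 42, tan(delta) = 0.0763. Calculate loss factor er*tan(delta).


Loss = 42 * 0.0763 = 3.205

3.205


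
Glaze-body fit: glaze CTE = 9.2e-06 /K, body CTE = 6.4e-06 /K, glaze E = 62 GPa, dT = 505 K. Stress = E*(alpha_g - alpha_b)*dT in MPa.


Stress = 62*1000*(9.2e-06 - 6.4e-06)*505 = 87.7 MPa

87.7


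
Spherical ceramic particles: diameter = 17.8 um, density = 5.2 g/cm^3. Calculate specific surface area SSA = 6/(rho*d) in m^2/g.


SSA = 6 / (5.2 * 17.8) = 0.065 m^2/g

0.065


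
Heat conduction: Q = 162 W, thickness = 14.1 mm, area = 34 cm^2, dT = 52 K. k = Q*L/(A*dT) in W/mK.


k = 162*14.1/1000/(34/10000*52) = 12.92 W/mK

12.92


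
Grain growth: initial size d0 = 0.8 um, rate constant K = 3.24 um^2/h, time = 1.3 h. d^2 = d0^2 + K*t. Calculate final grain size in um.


d^2 = 0.8^2 + 3.24*1.3 = 4.852
d = sqrt(4.852) = 2.2 um

2.2


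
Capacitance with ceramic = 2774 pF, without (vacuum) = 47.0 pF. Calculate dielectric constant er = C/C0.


er = 2774 / 47.0 = 59.02

59.02


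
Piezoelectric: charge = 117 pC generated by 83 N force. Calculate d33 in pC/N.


d33 = 117 / 83 = 1.4 pC/N

1.4


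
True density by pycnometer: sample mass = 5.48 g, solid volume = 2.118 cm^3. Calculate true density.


TD = 5.48 / 2.118 = 2.587 g/cm^3

2.587


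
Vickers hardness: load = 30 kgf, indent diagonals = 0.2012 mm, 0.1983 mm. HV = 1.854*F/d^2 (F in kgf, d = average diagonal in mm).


d_avg = (0.2012+0.1983)/2 = 0.19975 mm
HV = 1.854*30/0.19975^2 = 1394

1394


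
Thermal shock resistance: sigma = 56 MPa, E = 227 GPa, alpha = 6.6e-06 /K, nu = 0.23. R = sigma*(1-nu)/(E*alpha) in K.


R = 56*(1-0.23)/(227*1000*6.6e-06) = 29 K

29


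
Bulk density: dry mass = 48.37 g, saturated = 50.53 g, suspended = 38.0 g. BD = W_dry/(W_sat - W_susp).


BD = 48.37 / (50.53 - 38.0) = 48.37 / 12.53 = 3.86 g/cm^3

3.86


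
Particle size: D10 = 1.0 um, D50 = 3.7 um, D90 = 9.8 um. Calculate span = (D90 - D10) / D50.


Span = (9.8 - 1.0) / 3.7 = 8.8 / 3.7 = 2.378

2.378


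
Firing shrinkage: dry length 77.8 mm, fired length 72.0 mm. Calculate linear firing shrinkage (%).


FS = (77.8 - 72.0) / 77.8 * 100 = 7.46%

7.46


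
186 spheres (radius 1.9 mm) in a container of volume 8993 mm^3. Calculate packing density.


V_sphere = 4/3*pi*1.9^3 = 28.7309 mm^3
Total V = 186*28.7309 = 5343.9474 mm^3
PD = 5343.9474 / 8993 = 0.594

0.594


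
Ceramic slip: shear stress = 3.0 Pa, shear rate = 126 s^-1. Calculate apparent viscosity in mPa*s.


eta = tau/gamma * 1000 = 3.0/126 * 1000 = 23.8 mPa*s

23.8


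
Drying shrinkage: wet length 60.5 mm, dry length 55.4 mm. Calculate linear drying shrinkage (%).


DS = (60.5 - 55.4) / 60.5 * 100 = 8.43%

8.43


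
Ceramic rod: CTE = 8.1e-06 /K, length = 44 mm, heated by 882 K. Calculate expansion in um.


dL = 8.1e-06 * 44 * 882 * 1000 = 314.345 um

314.345


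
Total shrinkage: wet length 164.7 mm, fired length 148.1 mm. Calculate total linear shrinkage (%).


TS = (164.7 - 148.1) / 164.7 * 100 = 10.08%

10.08


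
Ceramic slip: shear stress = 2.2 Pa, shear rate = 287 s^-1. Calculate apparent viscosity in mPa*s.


eta = tau/gamma * 1000 = 2.2/287 * 1000 = 7.7 mPa*s

7.7


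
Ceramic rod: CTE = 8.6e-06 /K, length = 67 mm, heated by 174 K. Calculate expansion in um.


dL = 8.6e-06 * 67 * 174 * 1000 = 100.259 um

100.259


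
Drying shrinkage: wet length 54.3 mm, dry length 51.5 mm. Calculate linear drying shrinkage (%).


DS = (54.3 - 51.5) / 54.3 * 100 = 5.16%

5.16


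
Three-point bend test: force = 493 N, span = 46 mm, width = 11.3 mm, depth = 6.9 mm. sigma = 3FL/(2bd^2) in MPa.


sigma = 3*493*46/(2*11.3*6.9^2) = 63.2 MPa

63.2


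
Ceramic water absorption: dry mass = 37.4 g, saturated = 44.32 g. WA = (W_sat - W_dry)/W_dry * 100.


WA = (44.32 - 37.4) / 37.4 * 100 = 18.5%

18.5


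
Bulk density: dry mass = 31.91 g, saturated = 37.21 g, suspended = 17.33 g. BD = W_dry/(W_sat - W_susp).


BD = 31.91 / (37.21 - 17.33) = 31.91 / 19.88 = 1.605 g/cm^3

1.605


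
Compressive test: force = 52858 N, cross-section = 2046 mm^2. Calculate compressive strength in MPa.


CS = 52858 / 2046 = 25.8 MPa

25.8


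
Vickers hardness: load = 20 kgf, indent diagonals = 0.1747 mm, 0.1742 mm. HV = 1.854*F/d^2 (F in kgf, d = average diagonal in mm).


d_avg = (0.1747+0.1742)/2 = 0.17445 mm
HV = 1.854*20/0.17445^2 = 1218

1218


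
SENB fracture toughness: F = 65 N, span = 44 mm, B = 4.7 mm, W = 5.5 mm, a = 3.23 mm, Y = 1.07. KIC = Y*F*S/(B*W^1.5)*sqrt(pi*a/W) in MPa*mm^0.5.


KIC = 1.07*65*44/(4.7*5.5^1.5)*sqrt(pi*3.23/5.5) = 68.57

68.57


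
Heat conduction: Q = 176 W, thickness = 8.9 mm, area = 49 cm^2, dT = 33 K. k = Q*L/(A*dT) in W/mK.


k = 176*8.9/1000/(49/10000*33) = 9.69 W/mK

9.69


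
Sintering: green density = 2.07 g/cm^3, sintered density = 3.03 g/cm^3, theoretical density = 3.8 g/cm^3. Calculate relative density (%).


Relative = 3.03 / 3.8 * 100 = 79.7%

79.7


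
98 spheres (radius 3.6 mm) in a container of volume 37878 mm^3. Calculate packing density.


V_sphere = 4/3*pi*3.6^3 = 195.4322 mm^3
Total V = 98*195.4322 = 19152.3556 mm^3
PD = 19152.3556 / 37878 = 0.506

0.506


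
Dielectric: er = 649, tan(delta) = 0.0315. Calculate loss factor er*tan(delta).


Loss = 649 * 0.0315 = 20.444

20.444


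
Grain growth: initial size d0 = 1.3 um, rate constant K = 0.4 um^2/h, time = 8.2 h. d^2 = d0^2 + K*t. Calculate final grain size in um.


d^2 = 1.3^2 + 0.4*8.2 = 4.97
d = sqrt(4.97) = 2.23 um

2.23


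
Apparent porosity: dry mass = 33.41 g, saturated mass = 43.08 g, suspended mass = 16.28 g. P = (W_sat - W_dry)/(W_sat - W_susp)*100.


P = (43.08 - 33.41) / (43.08 - 16.28) * 100 = 9.67 / 26.8 * 100 = 36.1%

36.1


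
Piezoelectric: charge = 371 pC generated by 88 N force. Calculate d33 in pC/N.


d33 = 371 / 88 = 4.2 pC/N

4.2


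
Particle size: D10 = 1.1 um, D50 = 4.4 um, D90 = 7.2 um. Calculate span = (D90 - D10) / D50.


Span = (7.2 - 1.1) / 4.4 = 6.1 / 4.4 = 1.386

1.386


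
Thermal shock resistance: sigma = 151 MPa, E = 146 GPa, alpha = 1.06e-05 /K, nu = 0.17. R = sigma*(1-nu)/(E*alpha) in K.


R = 151*(1-0.17)/(146*1000*1.06e-05) = 81 K

81


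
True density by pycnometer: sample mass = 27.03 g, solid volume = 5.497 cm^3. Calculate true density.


TD = 27.03 / 5.497 = 4.917 g/cm^3

4.917


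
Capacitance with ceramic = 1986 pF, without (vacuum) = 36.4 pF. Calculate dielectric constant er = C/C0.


er = 1986 / 36.4 = 54.56

54.56


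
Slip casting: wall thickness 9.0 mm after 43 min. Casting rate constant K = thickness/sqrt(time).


K = 9.0 / sqrt(43) = 9.0 / 6.5574 = 1.372 mm/min^0.5

1.372


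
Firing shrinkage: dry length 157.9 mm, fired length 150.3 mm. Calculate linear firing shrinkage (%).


FS = (157.9 - 150.3) / 157.9 * 100 = 4.81%

4.81
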